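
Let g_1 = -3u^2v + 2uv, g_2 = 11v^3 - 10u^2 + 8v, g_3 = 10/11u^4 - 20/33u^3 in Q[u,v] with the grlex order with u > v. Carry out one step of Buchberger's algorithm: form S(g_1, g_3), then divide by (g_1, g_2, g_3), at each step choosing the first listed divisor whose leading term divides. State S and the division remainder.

lcm(LM(g_1), LM(g_3)) = u^4v.
S = (lcm/LT(g_1))·g_1 − (lcm/LT(g_3))·g_3 = 0.
Reduce S modulo (g_1, g_2, g_3) in that order:
The remainder is 0, so this S-polynomial contributes no new basis element.

S(g_1, g_3) = 0; remainder on division = 0.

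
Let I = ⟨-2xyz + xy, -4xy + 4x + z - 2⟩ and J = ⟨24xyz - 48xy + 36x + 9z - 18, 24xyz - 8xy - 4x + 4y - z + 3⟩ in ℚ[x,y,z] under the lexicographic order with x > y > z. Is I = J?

Two ideals are equal iff their reduced Gröbner bases coincide (the reduced basis is unique for a fixed ordering).
Buchberger on the first generating set:
f_1 = -2xyz + xy, LT = xyz.
f_2 = -4xy + 4x + z - 2, LT = xy.

S(f_1,f_2): lcm = xyz. S = -½xy + xz + ¼z² - ½z.
  leading term xy: subtract (⅛)·f_2 from -½xy + xz + ¼z² - ½z → xz - ½x + ¼z² - ⅝z + ¼
  leading term xz: no divisor's leading term divides it; move xz to the remainder.
  leading term x: no divisor's leading term divides it; move -½x to the remainder.
  leading term z²: no divisor's leading term divides it; move ¼z² to the remainder.
  leading term z: no divisor's leading term divides it; move -⅝z to the remainder.
  leading term 1: no divisor's leading term divides it; move ¼ to the remainder.
  remainder xz - ½x + ¼z² - ⅝z + ¼ ≠ 0; add g_3 = xz - ½x + ¼z² - ⅝z + ¼ to the basis.

S(f_1,g_3): lcm = xyz. S = -¼yz² + ⅝yz - ¼y.
  leading term yz²: no divisor's leading term divides it; move -¼yz² to the remainder.
  leading term yz: no divisor's leading term divides it; move ⅝yz to the remainder.
  leading term y: no divisor's leading term divides it; move -¼y to the remainder.
  remainder -¼yz² + ⅝yz - ¼y ≠ 0; add g_4 = -¼yz² + ⅝yz - ¼y to the basis.

The other S-polynomials (S(f_2,g_3), S(f_1,g_4), S(f_2,g_4), S(g_3,g_4)) all reduce to 0 modulo the current basis, so we have a Gröbner basis.
Inter-reduce: drop elements whose leading term is divisible by another's, tail-reduce, and make monic.
Reduced Gröbner basis: {xy - x - ¼z + ½, xz - ½x + ¼z² - ⅝z + ¼, yz² - 5/2yz + y}.

Buchberger on the second generating set:
h_1 = 24xyz - 48xy + 36x + 9z - 18, LT = xyz.
h_2 = 24xyz - 8xy - 4x + 4y - z + 3, LT = xyz.

S(h_1,h_2): lcm = xyz. S = -5/3xy + 5/3x - ⅙y + 5/12z - ⅞.
  leading term xy: no divisor's leading term divides it; move -5/3xy to the remainder.
  leading term x: no divisor's leading term divides it; move 5/3x to the remainder.
  leading term y: no divisor's leading term divides it; move -⅙y to the remainder.
  leading term z: no divisor's leading term divides it; move 5/12z to the remainder.
  leading term 1: no divisor's leading term divides it; move -⅞ to the remainder.
  remainder -5/3xy + 5/3x - ⅙y + 5/12z - ⅞ ≠ 0; add k_3 = -5/3xy + 5/3x - ⅙y + 5/12z - ⅞ to the basis.

S(h_1,k_3): lcm = xyz. S = -2xy + xz + 3/2x - 1/10yz + ¼z² - 3/20z - ¾.
  leading term xy: subtract (6/5)·k_3 from -2xy + xz + 3/2x - 1/10yz + ¼z² - 3/20z - ¾ → xz - ½x - 1/10yz + ⅕y + ¼z² - 13/20z + 3/10
  leading term xz: no divisor's leading term divides it; move xz to the remainder.
  leading term x: no divisor's leading term divides it; move -½x to the remainder.
  leading term yz: no divisor's leading term divides it; move -1/10yz to the remainder.
  leading term y: no divisor's leading term divides it; move ⅕y to the remainder.
  leading term z²: no divisor's leading term divides it; move ¼z² to the remainder.
  leading term z: no divisor's leading term divides it; move -13/20z to the remainder.
  leading term 1: no divisor's leading term divides it; move 3/10 to the remainder.
  remainder xz - ½x - 1/10yz + ⅕y + ¼z² - 13/20z + 3/10 ≠ 0; add k_4 = xz - ½x - 1/10yz + ⅕y + ¼z² - 13/20z + 3/10 to the basis.

S(h_1,k_4): lcm = xyz. S = -3/2xy + 3/2x + 1/10y²z - ⅕y² - ¼yz² + 13/20yz - 3/10y + ⅜z - ¾.
  leading term xy: subtract (9/10)·k_3 from -3/2xy + 3/2x + 1/10y²z - ⅕y² - ¼yz² + 13/20yz - 3/10y + ⅜z - ¾ → 1/10y²z - ⅕y² - ¼yz² + 13/20yz - 3/20y + 3/80
  leading term y²z: no divisor's leading term divides it; move 1/10y²z to the remainder.
  leading term y²: no divisor's leading term divides it; move -⅕y² to the remainder.
  leading term yz²: no divisor's leading term divides it; move -¼yz² to the remainder.
  leading term yz: no divisor's leading term divides it; move 13/20yz to the remainder.
  leading term y: no divisor's leading term divides it; move -3/20y to the remainder.
  leading term 1: no divisor's leading term divides it; move 3/80 to the remainder.
  remainder 1/10y²z - ⅕y² - ¼yz² + 13/20yz - 3/20y + 3/80 ≠ 0; add k_5 = 1/10y²z - ⅕y² - ¼yz² + 13/20yz - 3/20y + 3/80 to the basis.

The other S-polynomials (S(h_2,k_3), S(h_2,k_4), S(k_3,k_4), S(h_1,k_5), S(h_2,k_5), S(k_3,k_5), S(k_4,k_5)) all reduce to 0 modulo the current basis, so we have a Gröbner basis.
Inter-reduce: drop elements whose leading term is divisible by another's, tail-reduce, and make monic.
Reduced Gröbner basis: {xy - x + 1/10y - ¼z + 21/40, xz - ½x - 1/10yz + ⅕y + ¼z² - 13/20z + 3/10, y²z - 2y² - 5/2yz² + 13/2yz - 3/2y + ⅜}.

These differ, so the ideals are not equal.
The same test decides containment: I ⊆ J iff every generator of I reduces to 0 modulo a Gröbner basis of J.

No, the ideals differ.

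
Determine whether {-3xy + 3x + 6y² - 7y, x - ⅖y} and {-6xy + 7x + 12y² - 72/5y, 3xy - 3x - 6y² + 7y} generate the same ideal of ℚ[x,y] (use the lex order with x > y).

Yes, the ideals are equal.

Since reduced Gröbner bases are canonical representatives of ideals under a given ordering, it suffices to compute and compare them.
Buchberger on the first generating set:
f_1 = -3xy + 3x + 6y² - 7y, LT = xy.
f_2 = x - ⅖y, LT = x.

S(f_1,f_2): lcm = xy. S = -x - 8/5y² + 7/3y.
  leading term x: subtract (-1)·f_2 from -x - 8/5y² + 7/3y → -8/5y² + 29/15y
  leading term y²: no divisor's leading term divides it; move -8/5y² to the remainder.
  leading term y: no divisor's leading term divides it; move 29/15y to the remainder.
  remainder -8/5y² + 29/15y ≠ 0; add g_3 = -8/5y² + 29/15y to the basis.

S(f_1,g_3): lcm = xy². S = 5/24xy - 2y³ + 7/3y².
  leading term xy: subtract (-5/72)·f_1 from 5/24xy - 2y³ + 7/3y² → 5/24x - 2y³ + 11/4y² - 35/72y
  leading term x: subtract (5/24)·f_2 from 5/24x - 2y³ + 11/4y² - 35/72y → -2y³ + 11/4y² - 29/72y
  leading term y³: subtract (5/4y)·g_3 from -2y³ + 11/4y² - 29/72y → ⅓y² - 29/72y
  leading term y²: subtract (-5/24)·g_3 from ⅓y² - 29/72y → 0
  remainder 0.

S(f_2,g_3): leading monomials are coprime, so the S-polynomial reduces to 0 (Buchberger's first criterion).
Every S-polynomial of the final basis reduces to 0, so we have a Gröbner basis.
Inter-reduce: drop elements whose leading term is divisible by another's, tail-reduce, and make monic.
Reduced Gröbner basis: {x - ⅖y, y² - 29/24y}.

Buchberger on the second generating set:
h_1 = -6xy + 7x + 12y² - 72/5y, LT = xy.
h_2 = 3xy - 3x - 6y² + 7y, LT = xy.

S(h_1,h_2): lcm = xy. S = -⅙x + 1/15y.
  leading term x: no divisor's leading term divides it; move -⅙x to the remainder.
  leading term y: no divisor's leading term divides it; move 1/15y to the remainder.
  remainder -⅙x + 1/15y ≠ 0; add k_3 = -⅙x + 1/15y to the basis.

S(h_1,k_3): lcm = xy. S = -7/6x - 8/5y² + 12/5y.
  leading term x: subtract (7)·k_3 from -7/6x - 8/5y² + 12/5y → -8/5y² + 29/15y
  leading term y²: no divisor's leading term divides it; move -8/5y² to the remainder.
  leading term y: no divisor's leading term divides it; move 29/15y to the remainder.
  remainder -8/5y² + 29/15y ≠ 0; add k_4 = -8/5y² + 29/15y to the basis.

S(h_2,k_3): lcm = xy. S = -x - 8/5y² + 7/3y.
  leading term x: subtract (6)·k_3 from -x - 8/5y² + 7/3y → -8/5y² + 29/15y
  leading term y²: subtract (1)·k_4 from -8/5y² + 29/15y → 0
  remainder 0.

S(h_1,k_4): lcm = xy². S = 1/24xy - 2y³ + 12/5y².
  leading term xy: subtract (-1/144)·h_1 from 1/24xy - 2y³ + 12/5y² → 7/144x - 2y³ + 149/60y² - 1/10y
  leading term x: subtract (-7/24)·k_3 from 7/144x - 2y³ + 149/60y² - 1/10y → -2y³ + 149/60y² - 29/360y
  leading term y³: subtract (5/4y)·k_4 from -2y³ + 149/60y² - 29/360y → 1/15y² - 29/360y
  leading term y²: subtract (-1/24)·k_4 from 1/15y² - 29/360y → 0
  remainder 0.

S(h_2,k_4): lcm = xy². S = 5/24xy - 2y³ + 7/3y².
  leading term xy: subtract (-5/144)·h_1 from 5/24xy - 2y³ + 7/3y² → 35/144x - 2y³ + 11/4y² - ½y
  leading term x: subtract (-35/24)·k_3 from 35/144x - 2y³ + 11/4y² - ½y → -2y³ + 11/4y² - 29/72y
  leading term y³: subtract (5/4y)·k_4 from -2y³ + 11/4y² - 29/72y → ⅓y² - 29/72y
  leading term y²: subtract (-5/24)·k_4 from ⅓y² - 29/72y → 0
  remainder 0.

S(k_3,k_4): leading monomials are coprime, so the S-polynomial reduces to 0 (Buchberger's first criterion).
Every S-polynomial of the final basis reduces to 0, so we have a Gröbner basis.
Inter-reduce: drop elements whose leading term is divisible by another's, tail-reduce, and make monic.
Reduced Gröbner basis: {x - ⅖y, y² - 29/24y}.

These coincide, so the ideals are equal.
The same test decides containment: I ⊆ J iff every generator of I reduces to 0 modulo a Gröbner basis of J.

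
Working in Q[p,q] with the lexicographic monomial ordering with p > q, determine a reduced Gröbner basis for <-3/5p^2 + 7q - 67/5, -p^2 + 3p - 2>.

f_1 = -3/5p^2 + 7q - 67/5, LT = p^2.
f_2 = -p^2 + 3p - 2, LT = p^2.

S(f_1,f_2): lcm = p^2. S = 3p - 35/3q + 61/3.
  leading term p: no divisor's leading term divides it; move 3p to the remainder.
  leading term q: no divisor's leading term divides it; move -35/3q to the remainder.
  leading term 1: no divisor's leading term divides it; move 61/3 to the remainder.
  remainder 3p - 35/3q + 61/3 ≠ 0; add g_3 = 3p - 35/3q + 61/3 to the basis.

S(f_1,g_3): lcm = p^2. S = 35/9pq - 61/9p - 35/3q + 67/3.
  leading term pq: subtract (35/27q)·g_3 from 35/9pq - 61/9p - 35/3q + 67/3 → -61/9p + 1225/81q^2 - 3080/81q + 67/3
  leading term p: subtract (-61/27)·g_3 from -61/9p + 1225/81q^2 - 3080/81q + 67/3 → 1225/81q^2 - 5215/81q + 5530/81
  leading term q^2: no divisor's leading term divides it; move 1225/81q^2 to the remainder.
  leading term q: no divisor's leading term divides it; move -5215/81q to the remainder.
  leading term 1: no divisor's leading term divides it; move 5530/81 to the remainder.
  remainder 1225/81q^2 - 5215/81q + 5530/81 ≠ 0; add g_4 = 1225/81q^2 - 5215/81q + 5530/81 to the basis.

The other S-polynomials (S(f_2,g_3), S(f_1,g_4), S(f_2,g_4), S(g_3,g_4)) all reduce to 0 modulo the current basis, so we have a Gröbner basis.
Inter-reduce: drop elements whose leading term is divisible by another's, tail-reduce, and make monic.

G = {p - 35/9q + 61/9, q^2 - 149/35q + 158/35}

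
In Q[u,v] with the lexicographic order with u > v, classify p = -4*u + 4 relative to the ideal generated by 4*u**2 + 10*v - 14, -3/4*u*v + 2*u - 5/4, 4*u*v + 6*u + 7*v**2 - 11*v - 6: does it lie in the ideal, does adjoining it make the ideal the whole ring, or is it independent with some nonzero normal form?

-4*u + 4 lies in I (it reduces to 0).

First compute the reduced Gröbner basis of I by Buchberger's algorithm.
f_1 = 4*u**2 + 10*v - 14, LT = u**2.
f_2 = -3/4*u*v + 2*u - 5/4, LT = u*v.
f_3 = 4*u*v + 6*u + 7*v**2 - 11*v - 6, LT = u*v.

S(f_1,f_2): lcm = u**2*v. S = 8/3*u**2 - 5/3*u + 5/2*v**2 - 7/2*v.
  reduce S modulo (f_1, f_2, f_3):
  remainder -5/3*u + 5/2*v**2 - 61/6*v + 28/3 ≠ 0; add h_4 = -5/3*u + 5/2*v**2 - 61/6*v + 28/3 to the basis.

S(f_1,f_3): lcm = u**2*v. S = -3/2*u**2 - 7/4*u*v**2 + 11/4*u*v + 3/2*u + 5/2*v**2 - 7/2*v.
  reduce S modulo (f_1, f_2, f_3, h_4):
  remainder -35/12*v**2 + 907/36*v - 401/18 ≠ 0; add h_5 = -35/12*v**2 + 907/36*v - 401/18 to the basis.

S(f_2,f_3): lcm = u*v. S = -25/6*u - 7/4*v**2 + 11/4*v + 19/6.
  reduce S modulo (f_1, f_2, f_3, h_4, h_5):
  remainder -8597/210*v + 8597/210 ≠ 0; add h_6 = -8597/210*v + 8597/210 to the basis.

The other S-polynomials (S(f_1,h_4), S(f_2,h_4), S(f_3,h_4), S(f_1,h_5), S(f_2,h_5), S(f_3,h_5), S(h_4,h_5), S(f_1,h_6), S(f_2,h_6), S(f_3,h_6), S(h_4,h_6), S(h_5,h_6)) all reduce to 0 modulo the current basis, so we have a Gröbner basis.
Inter-reduce: drop elements whose leading term is divisible by another's, tail-reduce, and make monic.
Reduced Gröbner basis: {u - 1, v - 1}.
Label its elements g_1 = u - 1, g_2 = v - 1.

Reduce p = -4*u + 4 modulo G:
  leading term u: subtract (-4)·g_1 from -4*u + 4 → 0
  normal form = 0.
Since the normal form is 0, p ∈ I.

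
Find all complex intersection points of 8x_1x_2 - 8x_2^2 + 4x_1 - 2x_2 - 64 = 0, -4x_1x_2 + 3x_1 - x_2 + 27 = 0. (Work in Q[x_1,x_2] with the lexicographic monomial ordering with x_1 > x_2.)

{(5, 2), (-15/8 + sqrt(251)*I/8, -7/8 - sqrt(251)*I/8), (-15/8 - sqrt(251)*I/8, -7/8 + sqrt(251)*I/8)}

Compute a lex Gröbner basis by Buchberger's algorithm.
f_1 = 8x_1x_2 + 4x_1 - 8x_2^2 - 2x_2 - 64, LT = x_1x_2.
f_2 = -4x_1x_2 + 3x_1 - x_2 + 27, LT = x_1x_2.

S(f_1,f_2): lcm = x_1x_2. S = 5/4x_1 - x_2^2 - 1/2x_2 - 5/4.
  reduce S modulo (f_1, f_2):
  remainder 5/4x_1 - x_2^2 - 1/2x_2 - 5/4 ≠ 0; add h_3 = 5/4x_1 - x_2^2 - 1/2x_2 - 5/4 to the basis.

S(f_1,h_3): lcm = x_1x_2. S = 1/2x_1 + 4/5x_2^3 - 3/5x_2^2 + 3/4x_2 - 8.
  reduce S modulo (f_1, f_2, h_3):
  remainder 4/5x_2^3 - 1/5x_2^2 + 19/20x_2 - 15/2 ≠ 0; add h_4 = 4/5x_2^3 - 1/5x_2^2 + 19/20x_2 - 15/2 to the basis.

The other S-polynomials (S(f_2,h_3), S(f_1,h_4), S(f_2,h_4), S(h_3,h_4)) all reduce to 0 modulo the current basis, so we have a Gröbner basis.
Inter-reduce: drop elements whose leading term is divisible by another's, tail-reduce, and make monic.
Reduced Gröbner basis: {x_1 - 4/5x_2^2 - 2/5x_2 - 1, x_2^3 - 1/4x_2^2 + 19/16x_2 - 75/8}.

From the last basis element, x_2^3 - 1/4x_2^2 + 19/16x_2 - 75/8 = 0, so x_2 takes values in {2, -7/8 - sqrt(251)*I/8, -7/8 + sqrt(251)*I/8}. Each choice, substituted upward through the basis, yields the corresponding point(s) of the solution set.
  x_2 = 2: the earlier basis element becomes x_1 - 5 = 0, giving x_1 = 5 — point (5, 2).
  x_2 = -7/8 - sqrt(251)*I/8: the earlier basis element becomes x_1 + 15/8 - sqrt(251)*I/8 = 0, giving x_1 = -15/8 + sqrt(251)*I/8 — point (-15/8 + sqrt(251)*I/8, -7/8 - sqrt(251)*I/8).
  x_2 = -7/8 + sqrt(251)*I/8: the earlier basis element becomes x_1 + 15/8 + sqrt(251)*I/8 = 0, giving x_1 = -15/8 - sqrt(251)*I/8 — point (-15/8 - sqrt(251)*I/8, -7/8 + sqrt(251)*I/8).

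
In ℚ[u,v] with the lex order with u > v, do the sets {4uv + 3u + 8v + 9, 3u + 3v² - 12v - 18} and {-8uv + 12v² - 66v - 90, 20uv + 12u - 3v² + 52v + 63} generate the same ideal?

Two ideals are equal iff their reduced Gröbner bases coincide (the reduced basis is unique for a fixed ordering).
Buchberger on the first generating set:
f_1 = 4uv + 3u + 8v + 9, LT = uv.
f_2 = 3u + 3v² - 12v - 18, LT = u.

S(f_1,f_2): lcm = uv. S = ¾u - v³ + 4v² + 8v + 9/4.
  reduce S modulo (f_1, f_2):
  remainder -v³ + 13/4v² + 11v + 27/4 ≠ 0; add g_3 = -v³ + 13/4v² + 11v + 27/4 to the basis.

The other S-polynomials (S(f_1,g_3), S(f_2,g_3)) all reduce to 0 modulo the current basis, so we have a Gröbner basis.
Inter-reduce: drop elements whose leading term is divisible by another's, tail-reduce, and make monic.
Reduced Gröbner basis: {u + v² - 4v - 6, v³ - 13/4v² - 11v - 27/4}.

Buchberger on the second generating set:
h_1 = -8uv + 12v² - 66v - 90, LT = uv.
h_2 = 20uv + 12u - 3v² + 52v + 63, LT = uv.

S(h_1,h_2): lcm = uv. S = -⅗u - 27/20v² + 113/20v + 81/10.
  reduce S modulo (h_1, h_2):
  remainder -⅗u - 27/20v² + 113/20v + 81/10 ≠ 0; add k_3 = -⅗u - 27/20v² + 113/20v + 81/10 to the basis.

S(h_1,k_3): lcm = uv. S = -9/4v³ + 95/12v² + 87/4v + 45/4.
  reduce S modulo (h_1, h_2, k_3):
  remainder -9/4v³ + 95/12v² + 87/4v + 45/4 ≠ 0; add k_4 = -9/4v³ + 95/12v² + 87/4v + 45/4 to the basis.

The other S-polynomials (S(h_2,k_3), S(h_1,k_4), S(h_2,k_4), S(k_3,k_4)) all reduce to 0 modulo the current basis, so we have a Gröbner basis.
Inter-reduce: drop elements whose leading term is divisible by another's, tail-reduce, and make monic.
Reduced Gröbner basis: {u + 9/4v² - 113/12v - 27/2, v³ - 95/27v² - 29/3v - 5}.

These differ, so the ideals are not equal.

No, the ideals differ.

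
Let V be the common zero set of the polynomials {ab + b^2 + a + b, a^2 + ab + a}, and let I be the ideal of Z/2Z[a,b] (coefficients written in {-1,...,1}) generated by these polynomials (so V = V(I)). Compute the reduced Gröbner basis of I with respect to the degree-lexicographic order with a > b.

G = {a^2, ab + a, b^2 + b}

f_1 = ab + b^2 + a + b, LT = ab.
f_2 = a^2 + ab + a, LT = a^2.

S(f_1,f_2): lcm = a^2b. S = a^2.
  leading term a^2: subtract (1)·f_2 from a^2 → ab + a
  leading term ab: subtract (1)·f_1 from ab + a → b^2 + b
  leading term b^2: no divisor's leading term divides it; move b^2 to the remainder.
  leading term b: no divisor's leading term divides it; move b to the remainder.
  remainder b^2 + b ≠ 0; add g_3 = b^2 + b to the basis.

S(f_1,g_3): lcm = ab^2. S = b^3 + b^2.
  leading term b^3: subtract (b)·g_3 from b^3 + b^2 → 0
  remainder 0.

S(f_2,g_3): leading monomials are coprime, so the S-polynomial reduces to 0 (Buchberger's first criterion).
Every S-polynomial of the final basis reduces to 0, so we have a Gröbner basis.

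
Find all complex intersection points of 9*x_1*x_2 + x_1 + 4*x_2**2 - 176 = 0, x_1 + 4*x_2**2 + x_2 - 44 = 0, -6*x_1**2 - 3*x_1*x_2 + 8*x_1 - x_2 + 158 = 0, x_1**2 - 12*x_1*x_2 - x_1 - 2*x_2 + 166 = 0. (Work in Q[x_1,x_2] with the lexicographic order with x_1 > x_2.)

Compute a lex Gröbner basis by Buchberger's algorithm.
f_1 = 9*x_1*x_2 + x_1 + 4*x_2**2 - 176, LT = x_1*x_2.
f_2 = x_1 + 4*x_2**2 + x_2 - 44, LT = x_1.
f_3 = -6*x_1**2 - 3*x_1*x_2 + 8*x_1 - x_2 + 158, LT = x_1**2.
f_4 = x_1**2 - 12*x_1*x_2 - x_1 - 2*x_2 + 166, LT = x_1**2.

S(f_1,f_2): lcm = x_1*x_2. S = 1/9*x_1 - 4*x_2**3 - 5/9*x_2**2 + 44*x_2 - 176/9.
  leading term x_1: subtract (1/9)·f_2 from 1/9*x_1 - 4*x_2**3 - 5/9*x_2**2 + 44*x_2 - 176/9 → -4*x_2**3 - x_2**2 + 395/9*x_2 - 44/3
  leading term x_2**3: no divisor's leading term divides it; move -4*x_2**3 to the remainder.
  leading term x_2**2: no divisor's leading term divides it; move -x_2**2 to the remainder.
  leading term x_2: no divisor's leading term divides it; move 395/9*x_2 to the remainder.
  leading term 1: no divisor's leading term divides it; move -44/3 to the remainder.
  remainder -4*x_2**3 - x_2**2 + 395/9*x_2 - 44/3 ≠ 0; add h_5 = -4*x_2**3 - x_2**2 + 395/9*x_2 - 44/3 to the basis.

S(f_1,f_3): lcm = x_1**2*x_2. S = 1/9*x_1**2 - 1/18*x_1*x_2**2 + 4/3*x_1*x_2 - 176/9*x_1 - 1/6*x_2**2 + 79/3*x_2.
  leading term x_1**2: subtract (1/9*x_1)·f_2 from 1/9*x_1**2 - 1/18*x_1*x_2**2 + 4/3*x_1*x_2 - 176/9*x_1 - 1/6*x_2**2 + 79/3*x_2 → -1/2*x_1*x_2**2 + 11/9*x_1*x_2 - 44/3*x_1 - 1/6*x_2**2 + 79/3*x_2
  leading term x_1*x_2**2: subtract (-1/18*x_2)·f_1 from -1/2*x_1*x_2**2 + 11/9*x_1*x_2 - 44/3*x_1 - 1/6*x_2**2 + 79/3*x_2 → 23/18*x_1*x_2 - 44/3*x_1 + 2/9*x_2**3 - 1/6*x_2**2 + 149/9*x_2
  leading term x_1*x_2: subtract (23/162)·f_1 from 23/18*x_1*x_2 - 44/3*x_1 + 2/9*x_2**3 - 1/6*x_2**2 + 149/9*x_2 → -2399/162*x_1 + 2/9*x_2**3 - 119/162*x_2**2 + 149/9*x_2 + 2024/81
  leading term x_1: subtract (-2399/162)·f_2 from -2399/162*x_1 + 2/9*x_2**3 - 119/162*x_2**2 + 149/9*x_2 + 2024/81 → 2/9*x_2**3 + 117/2*x_2**2 + 5081/162*x_2 - 16918/27
  leading term x_2**3: subtract (-1/18)·h_5 from 2/9*x_2**3 + 117/2*x_2**2 + 5081/162*x_2 - 16918/27 → 526/9*x_2**2 + 2738/81*x_2 - 16940/27
  leading term x_2**2: no divisor's leading term divides it; move 526/9*x_2**2 to the remainder.
  leading term x_2: no divisor's leading term divides it; move 2738/81*x_2 to the remainder.
  leading term 1: no divisor's leading term divides it; move -16940/27 to the remainder.
  remainder 526/9*x_2**2 + 2738/81*x_2 - 16940/27 ≠ 0; add h_6 = 526/9*x_2**2 + 2738/81*x_2 - 16940/27 to the basis.

S(f_1,f_4): lcm = x_1**2*x_2. S = 1/9*x_1**2 + 112/9*x_1*x_2**2 + x_1*x_2 - 176/9*x_1 + 2*x_2**2 - 166*x_2.
  leading term x_1**2: subtract (1/9*x_1)·f_2 from 1/9*x_1**2 + 112/9*x_1*x_2**2 + x_1*x_2 - 176/9*x_1 + 2*x_2**2 - 166*x_2 → 12*x_1*x_2**2 + 8/9*x_1*x_2 - 44/3*x_1 + 2*x_2**2 - 166*x_2
  leading term x_1*x_2**2: subtract (4/3*x_2)·f_1 from 12*x_1*x_2**2 + 8/9*x_1*x_2 - 44/3*x_1 + 2*x_2**2 - 166*x_2 → -4/9*x_1*x_2 - 44/3*x_1 - 16/3*x_2**3 + 2*x_2**2 + 206/3*x_2
  leading term x_1*x_2: subtract (-4/81)·f_1 from -4/9*x_1*x_2 - 44/3*x_1 - 16/3*x_2**3 + 2*x_2**2 + 206/3*x_2 → -1184/81*x_1 - 16/3*x_2**3 + 178/81*x_2**2 + 206/3*x_2 - 704/81
  leading term x_1: subtract (-1184/81)·f_2 from -1184/81*x_1 - 16/3*x_2**3 + 178/81*x_2**2 + 206/3*x_2 - 704/81 → -16/3*x_2**3 + 182/3*x_2**2 + 6746/81*x_2 - 17600/27
  leading term x_2**3: subtract (4/3)·h_5 from -16/3*x_2**3 + 182/3*x_2**2 + 6746/81*x_2 - 17600/27 → 62*x_2**2 + 2006/81*x_2 - 17072/27
  leading term x_2**2: subtract (279/263)·h_6 from 62*x_2**2 + 2006/81*x_2 - 17072/27 → -236324/21303*x_2 + 236324/7101
  leading term x_2: no divisor's leading term divides it; move -236324/21303*x_2 to the remainder.
  leading term 1: no divisor's leading term divides it; move 236324/7101 to the remainder.
  remainder -236324/21303*x_2 + 236324/7101 ≠ 0; add h_7 = -236324/21303*x_2 + 236324/7101 to the basis.

The other S-polynomials (S(f_2,f_3), S(f_2,f_4), S(f_3,f_4), S(f_1,h_5), S(f_2,h_5), S(f_3,h_5), S(f_4,h_5), S(f_1,h_6), S(f_2,h_6), S(f_3,h_6), S(f_4,h_6), S(h_5,h_6), S(f_1,h_7), S(f_2,h_7), S(f_3,h_7), S(f_4,h_7), S(h_5,h_7), S(h_6,h_7)) all reduce to 0 modulo the current basis, so we have a Gröbner basis.
Inter-reduce: drop elements whose leading term is divisible by another's, tail-reduce, and make monic.
Reduced Gröbner basis: {x_1 - 5, x_2 - 3}.

A lex Gröbner basis eliminates variables successively. Here x_2 - 3 depends only on x_2, with roots {3}; lifting each root through the earlier basis elements recovers the full solutions.
  x_2 = 3: the earlier basis element becomes x_1 - 5 = 0, giving x_1 = 5 — point (5, 3).
Substituting each solution back into the original system confirms all equations vanish.

{(5, 3)}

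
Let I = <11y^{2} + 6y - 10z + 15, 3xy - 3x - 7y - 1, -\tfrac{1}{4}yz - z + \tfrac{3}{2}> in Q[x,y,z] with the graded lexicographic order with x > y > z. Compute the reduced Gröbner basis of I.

f_1 = 11y^{2} + 6y - 10z + 15, LT = y^{2}.
f_2 = 3xy - 3x - 7y - 1, LT = xy.
f_3 = -\tfrac{1}{4}yz - z + \tfrac{3}{2}, LT = yz.

S(f_1,f_2): lcm = xy^{2}. S = \tfrac{17}{11}xy - \tfrac{10}{11}xz + \tfrac{7}{3}y^{2} + \tfrac{15}{11}x + \tfrac{1}{3}y.
  reduce S modulo (f_1, f_2, f_3):
  remainder -\tfrac{10}{11}xz + \tfrac{32}{11}x + \tfrac{8}{3}y + \tfrac{70}{33}z - \tfrac{8}{3} ≠ 0; add g_4 = -\tfrac{10}{11}xz + \tfrac{32}{11}x + \tfrac{8}{3}y + \tfrac{70}{33}z - \tfrac{8}{3} to the basis.

S(f_1,f_3): lcm = y^{2}z. S = -\tfrac{38}{11}yz - \tfrac{10}{11}z^{2} + 6y + \tfrac{15}{11}z.
  reduce S modulo (f_1, f_2, f_3, g_4):
  remainder -\tfrac{10}{11}z^{2} + 6y + \tfrac{167}{11}z - \tfrac{228}{11} ≠ 0; add g_5 = -\tfrac{10}{11}z^{2} + 6y + \tfrac{167}{11}z - \tfrac{228}{11} to the basis.

S(f_2,f_3): lcm = xyz. S = -5xz - \tfrac{7}{3}yz + 6x - \tfrac{1}{3}z.
  reduce S modulo (f_1, f_2, f_3, g_4, g_5):
  remainder -10x - \tfrac{44}{3}y - \tfrac{8}{3}z + \tfrac{2}{3} ≠ 0; add g_6 = -10x - \tfrac{44}{3}y - \tfrac{8}{3}z + \tfrac{2}{3} to the basis.

The other S-polynomials (S(f_1,g_4), S(f_2,g_4), S(f_3,g_4), S(f_1,g_5), S(f_2,g_5), S(f_3,g_5), S(g_4,g_5), S(f_1,g_6), S(f_2,g_6), S(f_3,g_6), S(g_4,g_6), S(g_5,g_6)) all reduce to 0 modulo the current basis, so we have a Gröbner basis.
Inter-reduce: drop elements whose leading term is divisible by another's, tail-reduce, and make monic.

G = {y^{2} + \tfrac{6}{11}y - \tfrac{10}{11}z + \tfrac{15}{11}, yz + 4z - 6, z^{2} - \tfrac{33}{5}y - \tfrac{167}{10}z + \tfrac{114}{5}, x + \tfrac{22}{15}y + \tfrac{4}{15}z - \tfrac{1}{15}}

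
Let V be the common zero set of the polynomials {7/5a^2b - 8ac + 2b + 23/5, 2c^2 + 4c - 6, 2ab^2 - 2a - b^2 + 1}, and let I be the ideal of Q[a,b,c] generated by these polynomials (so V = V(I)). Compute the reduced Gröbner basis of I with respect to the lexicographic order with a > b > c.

G = {a^2 - 40/7abc + 47/28b^2 + 23/7b - 1/4, ab^2 - a - 1/2b^2 + 1/2, b^3 - 80/47b^2c + 92/47b^2 - b + 80/47c - 92/47, c^2 + 2c - 3}

f_1 = 7/5a^2b - 8ac + 2b + 23/5, LT = a^2b.
f_2 = 2c^2 + 4c - 6, LT = c^2.
f_3 = 2ab^2 - 2a - b^2 + 1, LT = ab^2.

S(f_1,f_3): lcm = a^2b^2. S = a^2 + 1/2ab^2 - 40/7abc - 1/2a + 10/7b^2 + 23/7b.
  reduce S modulo (f_1, f_2, f_3):
  remainder a^2 - 40/7abc + 47/28b^2 + 23/7b - 1/4 ≠ 0; add g_4 = a^2 - 40/7abc + 47/28b^2 + 23/7b - 1/4 to the basis.

S(f_1,g_4): lcm = a^2b. S = 40/7ab^2c - 40/7ac - 47/28b^3 - 23/7b^2 + 47/28b + 23/7.
  reduce S modulo (f_1, f_2, f_3, g_4):
  remainder -47/28b^3 + 20/7b^2c - 23/7b^2 + 47/28b - 20/7c + 23/7 ≠ 0; add g_5 = -47/28b^3 + 20/7b^2c - 23/7b^2 + 47/28b - 20/7c + 23/7 to the basis.

The other S-polynomials (S(f_1,f_2), S(f_2,f_3), S(f_2,g_4), S(f_3,g_4), S(f_1,g_5), S(f_2,g_5), S(f_3,g_5), S(g_4,g_5)) all reduce to 0 modulo the current basis, so we have a Gröbner basis.
Inter-reduce: drop elements whose leading term is divisible by another's, tail-reduce, and make monic.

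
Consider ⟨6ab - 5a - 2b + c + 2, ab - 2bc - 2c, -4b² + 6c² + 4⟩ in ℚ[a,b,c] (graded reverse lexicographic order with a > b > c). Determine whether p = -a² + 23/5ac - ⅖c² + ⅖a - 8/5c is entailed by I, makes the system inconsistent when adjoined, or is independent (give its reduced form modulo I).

-a² + 23/5ac - ⅖c² + ⅖a - 8/5c lies in I (it reduces to 0).

First compute the reduced Gröbner basis of I by Buchberger's algorithm.
f_1 = 6ab - 5a - 2b + c + 2, LT = ab.
f_2 = ab - 2bc - 2c, LT = ab.
f_3 = -4b² + 6c² + 4, LT = b².

S(f_1,f_2): lcm = ab. S = 2bc - ⅚a - ⅓b + 13/6c + ⅓.
  leading term bc: no divisor's leading term divides it; move 2bc to the remainder.
  leading term a: no divisor's leading term divides it; move -⅚a to the remainder.
  leading term b: no divisor's leading term divides it; move -⅓b to the remainder.
  leading term c: no divisor's leading term divides it; move 13/6c to the remainder.
  leading term 1: no divisor's leading term divides it; move ⅓ to the remainder.
  remainder 2bc - ⅚a - ⅓b + 13/6c + ⅓ ≠ 0; add h_4 = 2bc - ⅚a - ⅓b + 13/6c + ⅓ to the basis.

S(f_1,f_3): lcm = ab². S = 3/2ac² - ⅚ab - ⅓b² + ⅙bc + a + ⅓b.
  leading term ac²: no divisor's leading term divides it; move 3/2ac² to the remainder.
  leading term ab: subtract (-5/36)·f_1 from -⅚ab - ⅓b² + ⅙bc + a + ⅓b → -⅓b² + ⅙bc + 11/36a + 1/18b + 5/36c + 5/18
  leading term b²: subtract (1/12)·f_3 from -⅓b² + ⅙bc + 11/36a + 1/18b + 5/36c + 5/18 → ⅙bc - ½c² + 11/36a + 1/18b + 5/36c - 1/18
  leading term bc: subtract (1/12)·h_4 from ⅙bc - ½c² + 11/36a + 1/18b + 5/36c - 1/18 → -½c² + ⅜a + 1/12b - 1/24c - 1/12
  leading term c²: no divisor's leading term divides it; move -½c² to the remainder.
  leading term a: no divisor's leading term divides it; move ⅜a to the remainder.
  leading term b: no divisor's leading term divides it; move 1/12b to the remainder.
  leading term c: no divisor's leading term divides it; move -1/24c to the remainder.
  leading term 1: no divisor's leading term divides it; move -1/12 to the remainder.
  remainder 3/2ac² - ½c² + ⅜a + 1/12b - 1/24c - 1/12 ≠ 0; add h_5 = 3/2ac² - ½c² + ⅜a + 1/12b - 1/24c - 1/12 to the basis.

S(f_2,f_3): lcm = ab². S = -2b²c + 3/2ac² - 2bc + a.
  leading term b²c: subtract (½c)·f_3 from -2b²c + 3/2ac² - 2bc + a → 3/2ac² - 3c³ - 2bc + a - 2c
  leading term ac²: subtract (1)·h_5 from 3/2ac² - 3c³ - 2bc + a - 2c → -3c³ - 2bc + ½c² + ⅝a - 1/12b - 47/24c + 1/12
  leading term c³: no divisor's leading term divides it; move -3c³ to the remainder.
  leading term bc: subtract (-1)·h_4 from -2bc + ½c² + ⅝a - 1/12b - 47/24c + 1/12 → ½c² - 5/24a - 5/12b + 5/24c + 5/12
  leading term c²: no divisor's leading term divides it; move ½c² to the remainder.
  leading term a: no divisor's leading term divides it; move -5/24a to the remainder.
  leading term b: no divisor's leading term divides it; move -5/12b to the remainder.
  leading term c: no divisor's leading term divides it; move 5/24c to the remainder.
  leading term 1: no divisor's leading term divides it; move 5/12 to the remainder.
  remainder -3c³ + ½c² - 5/24a - 5/12b + 5/24c + 5/12 ≠ 0; add h_6 = -3c³ + ½c² - 5/24a - 5/12b + 5/24c + 5/12 to the basis.

S(f_1,h_4): lcm = abc. S = 5/12a² + ⅙ab - 23/12ac - ⅓bc + ⅙c² - ⅙a + ⅓c.
  leading term a²: no divisor's leading term divides it; move 5/12a² to the remainder.
  leading term ab: subtract (1/36)·f_1 from ⅙ab - 23/12ac - ⅓bc + ⅙c² - ⅙a + ⅓c → -23/12ac - ⅓bc + ⅙c² - 1/36a + 1/18b + 11/36c - 1/18
  leading term ac: no divisor's leading term divides it; move -23/12ac to the remainder.
  leading term bc: subtract (-⅙)·h_4 from -⅓bc + ⅙c² - 1/36a + 1/18b + 11/36c - 1/18 → ⅙c² - ⅙a + ⅔c
  leading term c²: no divisor's leading term divides it; move ⅙c² to the remainder.
  leading term a: no divisor's leading term divides it; move -⅙a to the remainder.
  leading term c: no divisor's leading term divides it; move ⅔c to the remainder.
  remainder 5/12a² - 23/12ac + ⅙c² - ⅙a + ⅔c ≠ 0; add h_7 = 5/12a² - 23/12ac + ⅙c² - ⅙a + ⅔c to the basis.

The other S-polynomials (S(f_2,h_4), S(f_3,h_4), S(f_1,h_5), S(f_2,h_5), S(f_3,h_5), S(h_4,h_5), S(f_1,h_6), S(f_2,h_6), S(f_3,h_6), S(h_4,h_6), S(h_5,h_6), S(f_1,h_7), S(f_2,h_7), S(f_3,h_7), S(h_4,h_7), S(h_5,h_7), S(h_6,h_7)) all reduce to 0 modulo the current basis, so we have a Gröbner basis.
Inter-reduce: drop elements whose leading term is divisible by another's, tail-reduce, and make monic.
Reduced Gröbner basis: {ac² - ⅓c² + ¼a + 1/18b - 1/36c - 1/18, c³ - ⅙c² + 5/72a + 5/36b - 5/72c - 5/36, a² - 23/5ac + ⅖c² - ⅖a + 8/5c, ab - ⅚a - ⅓b + ⅙c + ⅓, b² - 3/2c² - 1, bc - 5/12a - ⅙b + 13/12c + ⅙}.
Label its elements g_1 = ac² - ⅓c² + ¼a + 1/18b - 1/36c - 1/18, g_2 = c³ - ⅙c² + 5/72a + 5/36b - 5/72c - 5/36, g_3 = a² - 23/5ac + ⅖c² - ⅖a + 8/5c, g_4 = ab - ⅚a - ⅓b + ⅙c + ⅓, g_5 = b² - 3/2c² - 1, g_6 = bc - 5/12a - ⅙b + 13/12c + ⅙.

Reduce p = -a² + 23/5ac - ⅖c² + ⅖a - 8/5c modulo G:
  leading term a²: subtract (-1)·g_3 from -a² + 23/5ac - ⅖c² + ⅖a - 8/5c → 0
  normal form = 0.
Since the normal form is 0, p ∈ I.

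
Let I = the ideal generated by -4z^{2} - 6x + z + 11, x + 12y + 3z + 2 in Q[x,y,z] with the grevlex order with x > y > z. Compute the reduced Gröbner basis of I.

G = {z^{2} - 18y - \tfrac{19}{4}z - \tfrac{23}{4}, x + 12y + 3z + 2}

f_1 = -4z^{2} - 6x + z + 11, LT = z^{2}.
f_2 = x + 12y + 3z + 2, LT = x.

The S-polynomials (S(f_1,f_2)) all reduce to 0 modulo the current basis, so we have a Gröbner basis.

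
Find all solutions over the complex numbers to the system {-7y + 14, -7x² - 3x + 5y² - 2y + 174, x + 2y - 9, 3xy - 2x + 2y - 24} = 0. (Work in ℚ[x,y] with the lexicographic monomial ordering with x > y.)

{(5, 2)}

Compute a lex Gröbner basis by Buchberger's algorithm.
f_1 = -7y + 14, LT = y.
f_2 = -7x² - 3x + 5y² - 2y + 174, LT = x².
f_3 = x + 2y - 9, LT = x.
f_4 = 3xy - 2x + 2y - 24, LT = xy.

The S-polynomials (S(f_1,f_2), S(f_1,f_3), S(f_1,f_4), S(f_2,f_3), S(f_2,f_4), S(f_3,f_4)) all reduce to 0 modulo the current basis, so we have a Gröbner basis.
Inter-reduce: drop elements whose leading term is divisible by another's, tail-reduce, and make monic.
Reduced Gröbner basis: {x - 5, y - 2}.

Elimination: the polynomial y - 2 lies in the elimination ideal for y, so y ∈ {2}. For each such y, the remaining basis elements (now univariate) give the rest of the solution.
  y = 2: the earlier basis element becomes x - 5 = 0, giving x = 5 — point (5, 2).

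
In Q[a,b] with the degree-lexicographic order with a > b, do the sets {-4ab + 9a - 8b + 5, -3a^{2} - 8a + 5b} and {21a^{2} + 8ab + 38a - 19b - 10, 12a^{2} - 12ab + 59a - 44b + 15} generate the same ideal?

Since reduced Gröbner bases are canonical representatives of ideals under a given ordering, it suffices to compute and compare them.
Buchberger on the first generating set:
f_1 = -4ab + 9a - 8b + 5, LT = ab.
f_2 = -3a^{2} - 8a + 5b, LT = a^{2}.

S(f_1,f_2): lcm = a^{2}b. S = -\tfrac{9}{4}a^{2} - \tfrac{2}{3}ab + \tfrac{5}{3}b^{2} - \tfrac{5}{4}a.
  leading term a^{2}: subtract (\tfrac{3}{4})·f_2 from -\tfrac{9}{4}a^{2} - \tfrac{2}{3}ab + \tfrac{5}{3}b^{2} - \tfrac{5}{4}a → -\tfrac{2}{3}ab + \tfrac{5}{3}b^{2} + \tfrac{19}{4}a - \tfrac{15}{4}b
  leading term ab: subtract (\tfrac{1}{6})·f_1 from -\tfrac{2}{3}ab + \tfrac{5}{3}b^{2} + \tfrac{19}{4}a - \tfrac{15}{4}b → \tfrac{5}{3}b^{2} + \tfrac{13}{4}a - \tfrac{29}{12}b - \tfrac{5}{6}
  leading term b^{2}: no divisor's leading term divides it; move \tfrac{5}{3}b^{2} to the remainder.
  leading term a: no divisor's leading term divides it; move \tfrac{13}{4}a to the remainder.
  leading term b: no divisor's leading term divides it; move -\tfrac{29}{12}b to the remainder.
  leading term 1: no divisor's leading term divides it; move -\tfrac{5}{6} to the remainder.
  remainder \tfrac{5}{3}b^{2} + \tfrac{13}{4}a - \tfrac{29}{12}b - \tfrac{5}{6} ≠ 0; add g_3 = \tfrac{5}{3}b^{2} + \tfrac{13}{4}a - \tfrac{29}{12}b - \tfrac{5}{6} to the basis.

The other S-polynomials (S(f_1,g_3), S(f_2,g_3)) all reduce to 0 modulo the current basis, so we have a Gröbner basis.
Inter-reduce: drop elements whose leading term is divisible by another's, tail-reduce, and make monic.
Reduced Gröbner basis: {a^{2} + \tfrac{8}{3}a - \tfrac{5}{3}b, ab - \tfrac{9}{4}a + 2b - \tfrac{5}{4}, b^{2} + \tfrac{39}{20}a - \tfrac{29}{20}b - \tfrac{1}{2}}.

Buchberger on the second generating set:
h_1 = 21a^{2} + 8ab + 38a - 19b - 10, LT = a^{2}.
h_2 = 12a^{2} - 12ab + 59a - 44b + 15, LT = a^{2}.

S(h_1,h_2): lcm = a^{2}. S = \tfrac{29}{21}ab - \tfrac{87}{28}a + \tfrac{58}{21}b - \tfrac{145}{84}.
  leading term ab: no divisor's leading term divides it; move \tfrac{29}{21}ab to the remainder.
  leading term a: no divisor's leading term divides it; move -\tfrac{87}{28}a to the remainder.
  leading term b: no divisor's leading term divides it; move \tfrac{58}{21}b to the remainder.
  leading term 1: no divisor's leading term divides it; move -\tfrac{145}{84} to the remainder.
  remainder \tfrac{29}{21}ab - \tfrac{87}{28}a + \tfrac{58}{21}b - \tfrac{145}{84} ≠ 0; add k_3 = \tfrac{29}{21}ab - \tfrac{87}{28}a + \tfrac{58}{21}b - \tfrac{145}{84} to the basis.

S(h_1,k_3): lcm = a^{2}b. S = \tfrac{8}{21}ab^{2} + \tfrac{9}{4}a^{2} - \tfrac{4}{21}ab - \tfrac{19}{21}b^{2} + \tfrac{5}{4}a - \tfrac{10}{21}b.
  leading term ab^{2}: subtract (\tfrac{8}{29}b)·k_3 from \tfrac{8}{21}ab^{2} + \tfrac{9}{4}a^{2} - \tfrac{4}{21}ab - \tfrac{19}{21}b^{2} + \tfrac{5}{4}a - \tfrac{10}{21}b → \tfrac{9}{4}a^{2} + \tfrac{2}{3}ab - \tfrac{5}{3}b^{2} + \tfrac{5}{4}a
  leading term a^{2}: subtract (\tfrac{3}{28})·h_1 from \tfrac{9}{4}a^{2} + \tfrac{2}{3}ab - \tfrac{5}{3}b^{2} + \tfrac{5}{4}a → -\tfrac{4}{21}ab - \tfrac{5}{3}b^{2} - \tfrac{79}{28}a + \tfrac{57}{28}b + \tfrac{15}{14}
  leading term ab: subtract (-\tfrac{4}{29})·k_3 from -\tfrac{4}{21}ab - \tfrac{5}{3}b^{2} - \tfrac{79}{28}a + \tfrac{57}{28}b + \tfrac{15}{14} → -\tfrac{5}{3}b^{2} - \tfrac{13}{4}a + \tfrac{29}{12}b + \tfrac{5}{6}
  leading term b^{2}: no divisor's leading term divides it; move -\tfrac{5}{3}b^{2} to the remainder.
  leading term a: no divisor's leading term divides it; move -\tfrac{13}{4}a to the remainder.
  leading term b: no divisor's leading term divides it; move \tfrac{29}{12}b to the remainder.
  leading term 1: no divisor's leading term divides it; move \tfrac{5}{6} to the remainder.
  remainder -\tfrac{5}{3}b^{2} - \tfrac{13}{4}a + \tfrac{29}{12}b + \tfrac{5}{6} ≠ 0; add k_4 = -\tfrac{5}{3}b^{2} - \tfrac{13}{4}a + \tfrac{29}{12}b + \tfrac{5}{6} to the basis.

The other S-polynomials (S(h_2,k_3), S(h_1,k_4), S(h_2,k_4), S(k_3,k_4)) all reduce to 0 modulo the current basis, so we have a Gröbner basis.
Inter-reduce: drop elements whose leading term is divisible by another's, tail-reduce, and make monic.
Reduced Gröbner basis: {a^{2} + \tfrac{8}{3}a - \tfrac{5}{3}b, ab - \tfrac{9}{4}a + 2b - \tfrac{5}{4}, b^{2} + \tfrac{39}{20}a - \tfrac{29}{20}b - \tfrac{1}{2}}.

Same reduced basis, so the two generating sets span the same ideal.

Yes, the ideals are equal.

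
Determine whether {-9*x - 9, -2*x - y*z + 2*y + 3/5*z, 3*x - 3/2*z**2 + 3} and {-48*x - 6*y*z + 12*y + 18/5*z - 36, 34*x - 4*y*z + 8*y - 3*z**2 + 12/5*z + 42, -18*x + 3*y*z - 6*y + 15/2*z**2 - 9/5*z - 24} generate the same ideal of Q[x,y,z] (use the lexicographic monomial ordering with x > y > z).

Two ideals are equal iff their reduced Gröbner bases coincide (the reduced basis is unique for a fixed ordering).
Buchberger on the first generating set:
f_1 = -9*x - 9, LT = x.
f_2 = -2*x - y*z + 2*y + 3/5*z, LT = x.
f_3 = 3*x - 3/2*z**2 + 3, LT = x.

S(f_1,f_2): lcm = x. S = -1/2*y*z + y + 3/10*z + 1.
  reduce S modulo (f_1, f_2, f_3):
  remainder -1/2*y*z + y + 3/10*z + 1 ≠ 0; add g_4 = -1/2*y*z + y + 3/10*z + 1 to the basis.

S(f_1,f_3): lcm = x. S = 1/2*z**2.
  reduce S modulo (f_1, f_2, f_3, g_4):
  remainder 1/2*z**2 ≠ 0; add g_5 = 1/2*z**2 to the basis.

S(g_4,g_5): lcm = y*z**2. S = -2*y*z - 3/5*z**2 - 2*z.
  reduce S modulo (f_1, f_2, f_3, g_4, g_5):
  remainder -4*y - 16/5*z - 4 ≠ 0; add g_6 = -4*y - 16/5*z - 4 to the basis.

The other S-polynomials (S(f_2,f_3), S(f_1,g_4), S(f_2,g_4), S(f_3,g_4), S(f_1,g_5), S(f_2,g_5), S(f_3,g_5), S(f_1,g_6), S(f_2,g_6), S(f_3,g_6), S(g_4,g_6), S(g_5,g_6)) all reduce to 0 modulo the current basis, so we have a Gröbner basis.
Inter-reduce: drop elements whose leading term is divisible by another's, tail-reduce, and make monic.
Reduced Gröbner basis: {x + 1, y + 4/5*z + 1, z**2}.

Buchberger on the second generating set:
h_1 = -48*x - 6*y*z + 12*y + 18/5*z - 36, LT = x.
h_2 = 34*x - 4*y*z + 8*y - 3*z**2 + 12/5*z + 42, LT = x.
h_3 = -18*x + 3*y*z - 6*y + 15/2*z**2 - 9/5*z - 24, LT = x.

S(h_1,h_2): lcm = x. S = 33/136*y*z - 33/68*y + 3/34*z**2 - 99/680*z - 33/68.
  reduce S modulo (h_1, h_2, h_3):
  remainder 33/136*y*z - 33/68*y + 3/34*z**2 - 99/680*z - 33/68 ≠ 0; add k_4 = 33/136*y*z - 33/68*y + 3/34*z**2 - 99/680*z - 33/68 to the basis.

S(h_1,h_3): lcm = x. S = 7/24*y*z - 7/12*y + 5/12*z**2 - 7/40*z - 7/12.
  reduce S modulo (h_1, h_2, h_3, k_4):
  remainder 41/132*z**2 ≠ 0; add k_5 = 41/132*z**2 to the basis.

S(k_4,k_5): lcm = y*z**2. S = -2*y*z + 4/11*z**3 - 3/5*z**2 - 2*z.
  reduce S modulo (h_1, h_2, h_3, k_4, k_5):
  remainder -4*y - 16/5*z - 4 ≠ 0; add k_6 = -4*y - 16/5*z - 4 to the basis.

The other S-polynomials (S(h_2,h_3), S(h_1,k_4), S(h_2,k_4), S(h_3,k_4), S(h_1,k_5), S(h_2,k_5), S(h_3,k_5), S(h_1,k_6), S(h_2,k_6), S(h_3,k_6), S(k_4,k_6), S(k_5,k_6)) all reduce to 0 modulo the current basis, so we have a Gröbner basis.
Inter-reduce: drop elements whose leading term is divisible by another's, tail-reduce, and make monic.
Reduced Gröbner basis: {x + 1, y + 4/5*z + 1, z**2}.

Same reduced basis, so the two generating sets span the same ideal.

Yes, the ideals are equal.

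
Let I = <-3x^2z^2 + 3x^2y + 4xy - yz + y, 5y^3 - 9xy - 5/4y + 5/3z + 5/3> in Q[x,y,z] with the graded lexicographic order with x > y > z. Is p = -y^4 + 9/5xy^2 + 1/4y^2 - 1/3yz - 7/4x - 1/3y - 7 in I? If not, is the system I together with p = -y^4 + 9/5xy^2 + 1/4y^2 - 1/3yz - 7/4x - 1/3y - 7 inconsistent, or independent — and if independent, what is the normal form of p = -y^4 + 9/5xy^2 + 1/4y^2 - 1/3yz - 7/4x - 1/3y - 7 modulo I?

-y^4 + 9/5xy^2 + 1/4y^2 - 1/3yz - 7/4x - 1/3y - 7 is independent of I; its normal form modulo I is -7/4x - 7.

First compute the reduced Gröbner basis of I by Buchberger's algorithm.
f_1 = -3x^2z^2 + 3x^2y + 4xy - yz + y, LT = x^2z^2.
f_2 = 5y^3 - 9xy - 5/4y + 5/3z + 5/3, LT = y^3.

The S-polynomials (S(f_1,f_2)) all reduce to 0 modulo the current basis, so we have a Gröbner basis.
Inter-reduce: drop elements whose leading term is divisible by another's, tail-reduce, and make monic.
Reduced Gröbner basis: {x^2z^2 - x^2y - 4/3xy + 1/3yz - 1/3y, y^3 - 9/5xy - 1/4y + 1/3z + 1/3}.
Label its elements g_1 = x^2z^2 - x^2y - 4/3xy + 1/3yz - 1/3y, g_2 = y^3 - 9/5xy - 1/4y + 1/3z + 1/3.

Reduce p = -y^4 + 9/5xy^2 + 1/4y^2 - 1/3yz - 7/4x - 1/3y - 7 modulo G:
  leading term y^4: subtract (-y)·g_2 from -y^4 + 9/5xy^2 + 1/4y^2 - 1/3yz - 7/4x - 1/3y - 7 → -7/4x - 7
  leading term x: no divisor's leading term divides it; move -7/4x to the remainder.
  leading term 1: no divisor's leading term divides it; move -7 to the remainder.
  normal form = -7/4x - 7.
The normal form is nonzero, so p ∉ I. Since p minus its normal form lies in I, I + (p) = I + (r) where r = -7/4x - 7; decide whether this ideal is the whole ring.
Run Buchberger on G together with r (pairs among the g_i already reduce to 0 since G is a Gröbner basis):
g_1 = x^2z^2 - x^2y - 4/3xy + 1/3yz - 1/3y, LT = x^2z^2.
g_2 = y^3 - 9/5xy - 1/4y + 1/3z + 1/3, LT = y^3.
r = -7/4x - 7, LT = x.

S(g_1,r): lcm = x^2z^2. S = -x^2y - 4xz^2 - 4/3xy + 1/3yz - 1/3y.
  leading term x^2y: subtract (4/7xy)·r from -x^2y - 4xz^2 - 4/3xy + 1/3yz - 1/3y → -4xz^2 + 8/3xy + 1/3yz - 1/3y
  leading term xz^2: subtract (16/7z^2)·r from -4xz^2 + 8/3xy + 1/3yz - 1/3y → 8/3xy + 1/3yz + 16z^2 - 1/3y
  leading term xy: subtract (-32/21y)·r from 8/3xy + 1/3yz + 16z^2 - 1/3y → 1/3yz + 16z^2 - 11y
  leading term yz: no divisor's leading term divides it; move 1/3yz to the remainder.
  leading term z^2: no divisor's leading term divides it; move 16z^2 to the remainder.
  leading term y: no divisor's leading term divides it; move -11y to the remainder.
  remainder 1/3yz + 16z^2 - 11y ≠ 0; add m_4 = 1/3yz + 16z^2 - 11y to the basis.

S(g_2,m_4): lcm = y^3z. S = -48y^2z^2 - 9/5xyz + 33y^3 - 1/4yz + 1/3z^2 + 1/3z.
  leading term y^2z^2: subtract (-144yz)·m_4 from -48y^2z^2 - 9/5xyz + 33y^3 - 1/4yz + 1/3z^2 + 1/3z → 2304yz^3 - 9/5xyz + 33y^3 - 1584y^2z - 1/4yz + 1/3z^2 + 1/3z
  leading term yz^3: subtract (6912z^2)·m_4 from 2304yz^3 - 9/5xyz + 33y^3 - 1584y^2z - 1/4yz + 1/3z^2 + 1/3z → -110592z^4 - 9/5xyz + 33y^3 - 1584y^2z + 76032yz^2 - 1/4yz + 1/3z^2 + 1/3z
  leading term z^4: no divisor's leading term divides it; move -110592z^4 to the remainder.
  leading term xyz: subtract (36/35yz)·r from -9/5xyz + 33y^3 - 1584y^2z + 76032yz^2 - 1/4yz + 1/3z^2 + 1/3z → 33y^3 - 1584y^2z + 76032yz^2 + 139/20yz + 1/3z^2 + 1/3z
  leading term y^3: subtract (33)·g_2 from 33y^3 - 1584y^2z + 76032yz^2 + 139/20yz + 1/3z^2 + 1/3z → -1584y^2z + 76032yz^2 + 297/5xy + 139/20yz + 1/3z^2 + 33/4y - 32/3z - 11
  leading term y^2z: subtract (-4752y)·m_4 from -1584y^2z + 76032yz^2 + 297/5xy + 139/20yz + 1/3z^2 + 33/4y - 32/3z - 11 → 152064yz^2 + 297/5xy - 52272y^2 + 139/20yz + 1/3z^2 + 33/4y - 32/3z - 11
  leading term yz^2: subtract (456192z)·m_4 from 152064yz^2 + 297/5xy - 52272y^2 + 139/20yz + 1/3z^2 + 33/4y - 32/3z - 11 → -7299072z^3 + 297/5xy - 52272y^2 + 100362379/20yz + 1/3z^2 + 33/4y - 32/3z - 11
  leading term z^3: no divisor's leading term divides it; move -7299072z^3 to the remainder.
  leading term xy: subtract (-1188/35y)·r from 297/5xy - 52272y^2 + 100362379/20yz + 1/3z^2 + 33/4y - 32/3z - 11 → -52272y^2 + 100362379/20yz + 1/3z^2 - 4587/20y - 32/3z - 11
  leading term y^2: no divisor's leading term divides it; move -52272y^2 to the remainder.
  leading term yz: subtract (301087137/20)·m_4 from 100362379/20yz + 1/3z^2 - 4587/20y - 32/3z - 11 → -3613045639/15z^2 + 165597696y - 32/3z - 11
  leading term z^2: no divisor's leading term divides it; move -3613045639/15z^2 to the remainder.
  leading term y: no divisor's leading term divides it; move 165597696y to the remainder.
  leading term z: no divisor's leading term divides it; move -32/3z to the remainder.
  leading term 1: no divisor's leading term divides it; move -11 to the remainder.
  remainder -110592z^4 - 7299072z^3 - 52272y^2 - 3613045639/15z^2 + 165597696y - 32/3z - 11 ≠ 0; add m_5 = -110592z^4 - 7299072z^3 - 52272y^2 - 3613045639/15z^2 + 165597696y - 32/3z - 11 to the basis.

The other S-polynomials (S(g_1,g_2), S(g_2,r), S(g_1,m_4), S(r,m_4), S(g_1,m_5), S(g_2,m_5), S(r,m_5), S(m_4,m_5)) all reduce to 0 modulo the current basis, so we have a Gröbner basis.
Inter-reduce: drop elements whose leading term is divisible by another's, tail-reduce, and make monic.
Reduced Gröbner basis: {z^4 + 66z^3 + 121/256y^2 + 3613045639/1658880z^2 - 11979/8y + 1/10368z + 11/110592, y^3 + 139/20y + 1/3z + 1/3, yz + 48z^2 - 33y, x + 4}.
The reduced Gröbner basis of I + (p) is {z^4 + 66z^3 + 121/256y^2 + 3613045639/1658880z^2 - 11979/8y + 1/10368z + 11/110592, y^3 + 139/20y + 1/3z + 1/3, yz + 48z^2 - 33y, x + 4} ≠ {1}, a proper ideal, so the enlarged system stays consistent: p is independent of I, with normal form -7/4x - 7.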